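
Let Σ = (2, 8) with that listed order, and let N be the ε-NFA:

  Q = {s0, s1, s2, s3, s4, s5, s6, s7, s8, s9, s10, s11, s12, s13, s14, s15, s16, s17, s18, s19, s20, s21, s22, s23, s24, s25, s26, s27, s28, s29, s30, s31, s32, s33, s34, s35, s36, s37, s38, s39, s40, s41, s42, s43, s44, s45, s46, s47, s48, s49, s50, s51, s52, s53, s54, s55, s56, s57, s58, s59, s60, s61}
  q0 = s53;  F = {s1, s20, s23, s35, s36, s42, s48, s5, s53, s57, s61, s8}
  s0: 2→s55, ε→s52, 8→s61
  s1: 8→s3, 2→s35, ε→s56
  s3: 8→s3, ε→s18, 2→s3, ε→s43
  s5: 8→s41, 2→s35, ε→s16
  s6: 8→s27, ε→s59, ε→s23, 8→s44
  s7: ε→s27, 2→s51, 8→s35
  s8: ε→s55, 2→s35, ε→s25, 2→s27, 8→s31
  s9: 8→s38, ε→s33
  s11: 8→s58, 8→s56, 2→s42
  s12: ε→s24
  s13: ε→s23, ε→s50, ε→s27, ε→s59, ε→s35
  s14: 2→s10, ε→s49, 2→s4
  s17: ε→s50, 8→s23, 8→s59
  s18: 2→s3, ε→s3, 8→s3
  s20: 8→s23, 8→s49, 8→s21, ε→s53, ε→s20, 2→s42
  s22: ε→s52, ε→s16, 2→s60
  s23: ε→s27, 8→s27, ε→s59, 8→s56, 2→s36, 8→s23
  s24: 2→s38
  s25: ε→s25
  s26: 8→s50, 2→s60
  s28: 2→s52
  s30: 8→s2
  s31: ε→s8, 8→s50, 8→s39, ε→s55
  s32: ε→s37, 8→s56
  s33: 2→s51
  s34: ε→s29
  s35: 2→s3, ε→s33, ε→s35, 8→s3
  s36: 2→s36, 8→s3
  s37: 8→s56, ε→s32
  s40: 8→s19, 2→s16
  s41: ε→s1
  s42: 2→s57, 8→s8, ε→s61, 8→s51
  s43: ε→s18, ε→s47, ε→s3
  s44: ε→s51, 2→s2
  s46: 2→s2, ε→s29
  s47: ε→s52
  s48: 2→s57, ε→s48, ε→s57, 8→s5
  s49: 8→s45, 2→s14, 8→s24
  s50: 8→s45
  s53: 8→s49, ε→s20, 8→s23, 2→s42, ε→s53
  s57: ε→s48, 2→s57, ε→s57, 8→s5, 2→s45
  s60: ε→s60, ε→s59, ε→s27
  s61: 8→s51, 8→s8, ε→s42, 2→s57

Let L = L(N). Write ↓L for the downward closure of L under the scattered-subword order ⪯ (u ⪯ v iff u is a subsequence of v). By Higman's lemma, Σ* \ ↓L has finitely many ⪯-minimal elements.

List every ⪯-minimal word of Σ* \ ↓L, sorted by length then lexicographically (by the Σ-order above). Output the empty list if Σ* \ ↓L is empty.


|Q|=62, |F|=12, |δ|=122 (52 ε).
min D↑ (10 st, q0=0, F={8}): 0:2→1,8→2 1:2→3,8→4 2:2→5,8→2 3:2→3,8→6 4:2→7,8→4 5:2→5,8→8 6:2→7,8→9 7:2→8,8→8 8:2→8,8→8 9:2→7,8→8 [Hopcroft].
'828': |S_i|=[37, 31, 17, 8] end={s18,s24,s3,s38,s43,s45,s47,s52} — reject; 3/3 single-dels accept.
'2822': N↓-sim [37, 32, 23, 10, 6] end={s18,s3,s43,s47,s51,s52} — reject; 4/4 single-dels accept.
'22888': |S_i|=[37, 32, 24, 16, 11, 5] end={s18,s3,s43,s47,s52} rej; 5/5 del acc.
3 minimals (antichain).

min(Σ*\↓L) = [828, 2822, 22888].


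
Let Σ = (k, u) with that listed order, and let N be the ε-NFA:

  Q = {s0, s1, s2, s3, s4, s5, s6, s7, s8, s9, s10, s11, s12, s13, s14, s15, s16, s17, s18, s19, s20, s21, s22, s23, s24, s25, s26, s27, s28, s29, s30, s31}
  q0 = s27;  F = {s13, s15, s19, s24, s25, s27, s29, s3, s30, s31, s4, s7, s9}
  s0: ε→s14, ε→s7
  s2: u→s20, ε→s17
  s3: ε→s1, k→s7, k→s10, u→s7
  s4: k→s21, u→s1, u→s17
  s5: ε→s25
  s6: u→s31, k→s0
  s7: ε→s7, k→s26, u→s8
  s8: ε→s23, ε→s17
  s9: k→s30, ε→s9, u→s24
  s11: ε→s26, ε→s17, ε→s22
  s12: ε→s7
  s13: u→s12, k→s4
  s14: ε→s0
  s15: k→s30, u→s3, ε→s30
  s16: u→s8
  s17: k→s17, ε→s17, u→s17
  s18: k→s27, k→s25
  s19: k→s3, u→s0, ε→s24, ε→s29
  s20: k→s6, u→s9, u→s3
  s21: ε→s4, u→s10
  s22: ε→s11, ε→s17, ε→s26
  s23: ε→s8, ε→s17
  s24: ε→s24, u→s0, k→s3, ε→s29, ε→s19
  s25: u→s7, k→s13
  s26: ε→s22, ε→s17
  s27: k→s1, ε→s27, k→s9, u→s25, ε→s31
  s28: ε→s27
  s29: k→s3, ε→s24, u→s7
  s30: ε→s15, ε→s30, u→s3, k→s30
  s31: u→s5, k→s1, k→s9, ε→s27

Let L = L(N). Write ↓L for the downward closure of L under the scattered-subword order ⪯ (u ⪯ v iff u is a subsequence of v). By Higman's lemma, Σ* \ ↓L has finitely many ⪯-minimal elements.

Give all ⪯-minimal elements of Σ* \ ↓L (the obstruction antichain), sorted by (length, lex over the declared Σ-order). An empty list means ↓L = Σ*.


A = [uuk, uuu, ukku, kkukk, kkuku, kukkk].

|Q|=32, |F|=13, |δ|=78 (36 ε).
min D↑ (10 st, q0=0, F={9}): 0:k→1,u→2 1:k→3,u→4 2:k→5,u→6 3:k→3,u→7 4:k→7,u→6 5:k→8,u→6 6:k→9,u→9 7:k→6,u→6 8:k→8,u→9 9:k→9,u→9 (ε-aug+det+¬).
'uuk': N↓-sim [26, 21, 12, 4] end={s11,s17,s22,s26} ∉↓L; 3/3 deletions ∈↓L.
'uuu': |S_i|=[26, 21, 12, 3] end={s17,s23,s8} — reject; 3/3 deletions ∈↓L.
'ukku': N↓-sim [26, 21, 14, 11, 5] end={s1,s10,s17,s23,s8} ∉↓L; 4/4 deletions ∈↓L.
'kkukk': N↓-sim [26, 22, 14, 10, 8, 4] end={s11,s17,s22,s26} ∉↓L; 5/5 del acc.
'kkuku': run [26, 22, 14, 10, 8, 3] end={s17,s23,s8} rej; 5/5 del acc.
'kukkk': run [26, 22, 16, 10, 8, 4] end={s11,s17,s22,s26} rej; 5/5 del acc.
6 obstructions.


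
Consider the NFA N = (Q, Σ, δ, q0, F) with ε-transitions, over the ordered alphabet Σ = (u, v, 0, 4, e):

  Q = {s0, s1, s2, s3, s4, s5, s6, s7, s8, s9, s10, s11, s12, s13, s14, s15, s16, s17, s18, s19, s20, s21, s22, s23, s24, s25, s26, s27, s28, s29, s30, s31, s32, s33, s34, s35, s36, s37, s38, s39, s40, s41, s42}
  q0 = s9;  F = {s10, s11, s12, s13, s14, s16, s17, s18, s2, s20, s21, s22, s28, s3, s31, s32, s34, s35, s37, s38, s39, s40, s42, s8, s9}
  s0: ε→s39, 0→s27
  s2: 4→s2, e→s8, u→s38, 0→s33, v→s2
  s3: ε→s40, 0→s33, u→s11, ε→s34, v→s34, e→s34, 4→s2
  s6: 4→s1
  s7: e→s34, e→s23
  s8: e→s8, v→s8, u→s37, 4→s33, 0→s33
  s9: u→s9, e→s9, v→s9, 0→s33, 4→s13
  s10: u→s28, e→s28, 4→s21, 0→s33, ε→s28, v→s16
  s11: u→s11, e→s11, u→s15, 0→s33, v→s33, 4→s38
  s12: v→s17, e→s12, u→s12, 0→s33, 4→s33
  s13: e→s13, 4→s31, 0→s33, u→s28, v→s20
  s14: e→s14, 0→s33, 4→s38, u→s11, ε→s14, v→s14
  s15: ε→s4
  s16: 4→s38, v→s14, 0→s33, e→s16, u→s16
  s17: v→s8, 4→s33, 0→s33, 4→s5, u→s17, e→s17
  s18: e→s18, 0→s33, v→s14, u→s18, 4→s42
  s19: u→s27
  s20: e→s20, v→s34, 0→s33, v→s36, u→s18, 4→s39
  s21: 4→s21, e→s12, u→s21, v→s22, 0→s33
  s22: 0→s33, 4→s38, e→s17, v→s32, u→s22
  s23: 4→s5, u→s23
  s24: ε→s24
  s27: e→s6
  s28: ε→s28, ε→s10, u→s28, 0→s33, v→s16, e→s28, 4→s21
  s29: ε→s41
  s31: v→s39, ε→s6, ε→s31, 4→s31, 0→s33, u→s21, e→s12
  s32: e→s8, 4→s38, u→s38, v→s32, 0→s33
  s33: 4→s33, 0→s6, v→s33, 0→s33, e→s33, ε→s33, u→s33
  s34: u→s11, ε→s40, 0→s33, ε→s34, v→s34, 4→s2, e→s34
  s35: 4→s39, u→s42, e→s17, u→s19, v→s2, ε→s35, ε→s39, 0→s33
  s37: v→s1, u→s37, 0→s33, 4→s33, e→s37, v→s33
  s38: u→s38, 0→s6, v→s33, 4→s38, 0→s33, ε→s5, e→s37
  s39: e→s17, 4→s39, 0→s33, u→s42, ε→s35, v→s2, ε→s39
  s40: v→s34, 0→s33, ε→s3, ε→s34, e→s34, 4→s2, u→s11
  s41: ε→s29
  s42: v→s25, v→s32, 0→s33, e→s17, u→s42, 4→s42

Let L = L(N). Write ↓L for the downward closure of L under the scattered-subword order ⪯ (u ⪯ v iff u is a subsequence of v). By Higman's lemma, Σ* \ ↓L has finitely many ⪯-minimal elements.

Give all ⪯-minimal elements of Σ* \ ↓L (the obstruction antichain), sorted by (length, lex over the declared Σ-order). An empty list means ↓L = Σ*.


|Q|=43, |F|=25, |δ|=169 (23 ε).
min D↑ (22 st, q0=0, F={1}): 0:u→0,v→0,0→1,4→2,e→0 1:u→1,v→1,0→1,4→1,e→1 2:u→3,v→4,0→1,4→5,e→2 3:u→3,v→6,0→1,4→7,e→3 4:u→8,v→9,0→1,4→10,e→4 5:u→7,v→10,0→1,4→5,e→11 6:u→6,v→12,0→1,4→13,e→6 7:u→7,v→14,0→1,4→7,e→11 8:u→8,v→12,0→1,4→15,e→8 9:u→16,v→9,0→1,4→17,e→9 10:u→15,v→17,0→1,4→10,e→18 11:u→11,v→18,0→1,4→1,e→11 12:u→16,v→12,0→1,4→13,e→12 13:u→13,v→1,0→1,4→13,e→19 14:u→14,v→20,0→1,4→13,e→18 15:u→15,v→20,0→1,4→15,e→18 16:u→16,v→1,0→1,4→13,e→16 17:u→13,v→17,0→1,4→17,e→21 18:u→18,v→21,0→1,4→1,e→18 19:u→19,v→1,0→1,4→1,e→19 20:u→13,v→20,0→1,4→13,e→21 21:u→19,v→21,0→1,4→1,e→21 (ε-aug+det+¬).
'0': run [35, 3] end={s1,s33,s6} ∉↓L; 1/1 single-dels accept.
'44e4': |S_i|=[35, 34, 20, 8, 4] end={s1,s33,s5,s6} rej; 4/4 deletions ∈↓L.
'4uv4v': |S_i|=[35, 34, 24, 16, 6, 3] end={s1,s33,s6} — reject; 5/5 deletions ∈↓L.
'4vvuv': run [35, 34, 28, 18, 9, 3] end={s1,s33,s6} rej; 5/5 single-dels accept.
4 obstructions.

A = [0, 44e4, 4uv4v, 4vvuv].


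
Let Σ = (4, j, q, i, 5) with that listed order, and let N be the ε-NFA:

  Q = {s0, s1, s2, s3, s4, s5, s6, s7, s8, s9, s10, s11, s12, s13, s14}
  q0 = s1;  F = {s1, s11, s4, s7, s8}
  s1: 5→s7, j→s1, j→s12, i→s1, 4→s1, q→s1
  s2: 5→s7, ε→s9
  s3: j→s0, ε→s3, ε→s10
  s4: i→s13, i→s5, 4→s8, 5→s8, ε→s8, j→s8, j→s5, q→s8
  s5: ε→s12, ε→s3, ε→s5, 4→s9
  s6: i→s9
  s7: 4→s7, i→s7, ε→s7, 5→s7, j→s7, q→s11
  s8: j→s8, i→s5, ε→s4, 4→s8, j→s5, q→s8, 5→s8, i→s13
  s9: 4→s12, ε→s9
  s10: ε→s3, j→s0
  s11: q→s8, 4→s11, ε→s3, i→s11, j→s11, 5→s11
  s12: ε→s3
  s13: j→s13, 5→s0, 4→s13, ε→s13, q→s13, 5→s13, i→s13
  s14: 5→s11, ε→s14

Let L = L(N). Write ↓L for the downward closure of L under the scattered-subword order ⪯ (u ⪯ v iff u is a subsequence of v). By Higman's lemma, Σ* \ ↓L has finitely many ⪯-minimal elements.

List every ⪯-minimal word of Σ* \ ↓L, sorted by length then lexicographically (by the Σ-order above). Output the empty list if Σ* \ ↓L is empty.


|Q|=15, |F|=5, |δ|=58 (15 ε).
min D↑ (5 st, q0=0, F={4}): 0:4→0,j→0,q→0,i→0,5→1 1:4→1,j→1,q→2,i→1,5→1 2:4→2,j→2,q→3,i→2,5→2 3:4→3,j→3,q→3,i→4,5→3 4:4→4,j→4,q→4,i→4,5→4 (ε-aug+det+¬).
'5qqi': |S_i|=[12, 11, 10, 9, 7] end={s0,s10,s12,s13,s3,s5,s9} ∉↓L; 4/4 del acc.
1 obstructions.

Antichain: [5qqi].


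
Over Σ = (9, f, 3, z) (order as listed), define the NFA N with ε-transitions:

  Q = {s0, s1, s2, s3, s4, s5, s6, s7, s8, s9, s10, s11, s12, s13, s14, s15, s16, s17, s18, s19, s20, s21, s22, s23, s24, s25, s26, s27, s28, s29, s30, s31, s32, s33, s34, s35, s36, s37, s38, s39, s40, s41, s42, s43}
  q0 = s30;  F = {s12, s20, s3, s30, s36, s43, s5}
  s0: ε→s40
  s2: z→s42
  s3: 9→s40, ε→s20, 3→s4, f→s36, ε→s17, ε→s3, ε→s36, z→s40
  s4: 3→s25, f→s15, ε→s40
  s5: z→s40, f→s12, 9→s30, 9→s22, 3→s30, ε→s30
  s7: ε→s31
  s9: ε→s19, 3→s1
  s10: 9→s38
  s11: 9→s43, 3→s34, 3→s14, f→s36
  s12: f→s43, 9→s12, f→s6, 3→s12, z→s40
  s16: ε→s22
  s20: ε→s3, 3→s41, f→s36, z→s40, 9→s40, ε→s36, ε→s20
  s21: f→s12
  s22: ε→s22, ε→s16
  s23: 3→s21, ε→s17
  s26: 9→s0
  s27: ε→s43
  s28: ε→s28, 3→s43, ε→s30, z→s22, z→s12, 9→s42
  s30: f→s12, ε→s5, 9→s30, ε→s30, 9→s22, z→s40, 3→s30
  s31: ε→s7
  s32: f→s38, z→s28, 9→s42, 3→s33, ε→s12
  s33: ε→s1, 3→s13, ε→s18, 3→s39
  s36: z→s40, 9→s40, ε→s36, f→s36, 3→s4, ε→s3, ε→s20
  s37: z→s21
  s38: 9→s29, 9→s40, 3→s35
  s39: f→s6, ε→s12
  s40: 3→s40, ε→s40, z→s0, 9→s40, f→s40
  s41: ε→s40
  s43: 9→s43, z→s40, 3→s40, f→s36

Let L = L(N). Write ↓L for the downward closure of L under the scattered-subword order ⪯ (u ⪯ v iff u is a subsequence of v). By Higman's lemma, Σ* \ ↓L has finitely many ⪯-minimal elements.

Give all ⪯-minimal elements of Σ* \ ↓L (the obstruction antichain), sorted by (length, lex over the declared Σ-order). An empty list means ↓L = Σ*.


|Q|=44, |F|=7, |δ|=93 (31 ε).
min D↑ (5 st, q0=0, F={2}): 0:9→0,f→1,3→0,z→2 1:9→1,f→3,3→1,z→2 2:9→2,f→2,3→2,z→2 3:9→3,f→4,3→2,z→2 4:9→2,f→4,3→2,z→2 (ε-aug+det+¬).
'z': |S_i|=[17, 2] end={s0,s40} ∉↓L; 1/1 deletions ∈↓L.
'ff3': |S_i|=[17, 13, 12, 6] end={s0,s15,s25,s4,s40,s41} — reject; 3/3 deletions ∈↓L.
'fff9': |S_i|=[17, 13, 12, 10, 2] end={s0,s40} rej; 4/4 single-dels accept.
3 obstructions.

Antichain: [z, ff3, fff9].


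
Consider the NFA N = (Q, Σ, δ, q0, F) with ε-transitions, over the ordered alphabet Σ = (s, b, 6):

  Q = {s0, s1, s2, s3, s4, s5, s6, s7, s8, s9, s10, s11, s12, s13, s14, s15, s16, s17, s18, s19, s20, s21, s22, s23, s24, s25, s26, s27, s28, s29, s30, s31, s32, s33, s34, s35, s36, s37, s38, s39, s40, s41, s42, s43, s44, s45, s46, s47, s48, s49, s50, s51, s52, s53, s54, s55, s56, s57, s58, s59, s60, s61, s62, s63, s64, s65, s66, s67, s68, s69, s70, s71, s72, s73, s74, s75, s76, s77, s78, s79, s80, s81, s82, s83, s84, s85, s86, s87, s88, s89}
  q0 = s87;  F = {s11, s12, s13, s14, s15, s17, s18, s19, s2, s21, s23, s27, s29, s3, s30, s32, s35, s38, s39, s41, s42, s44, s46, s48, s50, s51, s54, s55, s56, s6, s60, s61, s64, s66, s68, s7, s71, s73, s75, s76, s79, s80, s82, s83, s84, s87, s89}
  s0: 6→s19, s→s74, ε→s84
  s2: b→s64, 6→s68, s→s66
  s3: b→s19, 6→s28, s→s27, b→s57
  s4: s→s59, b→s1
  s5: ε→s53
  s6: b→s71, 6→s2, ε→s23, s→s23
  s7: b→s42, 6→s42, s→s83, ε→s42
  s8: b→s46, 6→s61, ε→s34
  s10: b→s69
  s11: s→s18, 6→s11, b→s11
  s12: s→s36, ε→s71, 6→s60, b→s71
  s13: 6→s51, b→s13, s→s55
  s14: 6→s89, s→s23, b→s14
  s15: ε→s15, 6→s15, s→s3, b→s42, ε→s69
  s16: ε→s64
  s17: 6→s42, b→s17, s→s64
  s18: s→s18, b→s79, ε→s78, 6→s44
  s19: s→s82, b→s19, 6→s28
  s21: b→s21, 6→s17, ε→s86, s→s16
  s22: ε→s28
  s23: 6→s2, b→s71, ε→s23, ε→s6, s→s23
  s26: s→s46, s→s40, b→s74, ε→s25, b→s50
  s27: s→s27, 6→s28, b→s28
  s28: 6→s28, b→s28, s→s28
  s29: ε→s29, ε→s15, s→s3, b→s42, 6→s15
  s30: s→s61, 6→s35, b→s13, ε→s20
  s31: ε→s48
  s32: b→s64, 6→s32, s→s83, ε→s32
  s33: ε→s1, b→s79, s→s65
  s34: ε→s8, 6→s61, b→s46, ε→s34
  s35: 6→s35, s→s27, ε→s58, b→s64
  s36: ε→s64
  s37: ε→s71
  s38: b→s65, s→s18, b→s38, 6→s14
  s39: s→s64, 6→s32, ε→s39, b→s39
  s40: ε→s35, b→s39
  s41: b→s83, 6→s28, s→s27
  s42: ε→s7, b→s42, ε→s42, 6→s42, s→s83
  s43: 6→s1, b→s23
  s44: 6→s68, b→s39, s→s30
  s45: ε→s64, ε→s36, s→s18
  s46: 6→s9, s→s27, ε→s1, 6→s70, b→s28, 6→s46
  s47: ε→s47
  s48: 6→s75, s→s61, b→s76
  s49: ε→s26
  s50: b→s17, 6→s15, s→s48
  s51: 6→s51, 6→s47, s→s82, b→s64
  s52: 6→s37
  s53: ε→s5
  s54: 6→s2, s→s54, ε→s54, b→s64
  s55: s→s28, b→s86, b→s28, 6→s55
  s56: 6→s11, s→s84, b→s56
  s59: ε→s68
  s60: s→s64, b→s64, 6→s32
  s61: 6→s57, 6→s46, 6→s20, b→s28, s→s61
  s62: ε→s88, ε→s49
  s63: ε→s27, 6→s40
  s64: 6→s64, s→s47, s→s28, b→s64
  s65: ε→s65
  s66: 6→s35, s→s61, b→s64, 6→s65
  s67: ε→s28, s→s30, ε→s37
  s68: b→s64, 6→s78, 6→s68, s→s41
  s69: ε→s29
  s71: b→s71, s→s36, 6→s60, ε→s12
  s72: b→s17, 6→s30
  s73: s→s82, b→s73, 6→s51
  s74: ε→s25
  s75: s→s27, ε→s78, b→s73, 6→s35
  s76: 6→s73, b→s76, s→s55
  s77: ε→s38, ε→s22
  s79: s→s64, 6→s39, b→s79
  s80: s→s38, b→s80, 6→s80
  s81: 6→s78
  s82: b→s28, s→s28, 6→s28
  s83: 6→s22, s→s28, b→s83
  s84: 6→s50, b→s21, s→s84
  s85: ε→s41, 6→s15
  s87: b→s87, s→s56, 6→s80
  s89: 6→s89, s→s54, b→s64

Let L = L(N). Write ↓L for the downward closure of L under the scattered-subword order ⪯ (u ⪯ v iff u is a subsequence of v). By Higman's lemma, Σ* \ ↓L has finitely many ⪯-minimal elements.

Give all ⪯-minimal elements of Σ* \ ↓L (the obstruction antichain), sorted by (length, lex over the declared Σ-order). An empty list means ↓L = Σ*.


min(Σ*\↓L) = [ssbss, ss6ssb, ss66s6, 6s66bs].

|Q|=90, |F|=47, |δ|=232 (51 ε).
min D↑ (44 st, q0=0, F={18}): 0:s→1,b→0,6→2 1:s→3,b→1,6→4 2:s→5,b→2,6→2 3:s→3,b→6,6→7 4:s→8,b→4,6→4 5:s→8,b→5,6→9 6:s→10,b→6,6→11 7:s→12,b→11,6→13 8:s→8,b→14,6→15 9:s→16,b→9,6→17 10:s→18,b→10,6→10 11:s→10,b→11,6→19 12:s→20,b→21,6→22 13:s→23,b→19,6→13 14:s→10,b→14,6→24 15:s→25,b→24,6→26 16:s→16,b→27,6→28 17:s→29,b→10,6→17 18:s→18,b→18,6→18 19:s→30,b→19,6→19 20:s→20,b→18,6→31 21:s→32,b→21,6→33 22:s→34,b→33,6→35 23:s→34,b→36,6→18 24:s→10,b→24,6→37 25:s→20,b→38,6→35 26:s→39,b→10,6→26 27:s→10,b→27,6→40 28:s→41,b→10,6→26 29:s→29,b→10,6→28 30:s→18,b→30,6→18 31:s→34,b→18,6→31 32:s→18,b→18,6→32 33:s→42,b→33,6→43 34:s→34,b→18,6→18 35:s→34,b→10,6→35 36:s→42,b→36,6→18 37:s→30,b→10,6→37 38:s→32,b→38,6→43 39:s→34,b→30,6→18 40:s→10,b→10,6→37 41:s→20,b→10,6→35 42:s→18,b→18,6→18 43:s→42,b→10,6→43 [Hopcroft].
'ssbss': run [62, 60, 55, 26, 10, 2] end={s28,s47} — reject; 5/5 del acc.
'ss6ssb': N↓-sim [62, 60, 55, 44, 31, 13, 2] end={s28,s86} rej; 6/6 single-dels accept.
'ss66s6': N↓-sim [62, 60, 55, 44, 32, 10, 2] end={s22,s28} — reject; 6/6 del acc.
'6s66bs': |S_i|=[62, 57, 48, 41, 29, 6, 2] end={s28,s47} ∉↓L; 6/6 deletions ∈↓L.
4 minimals (antichain).


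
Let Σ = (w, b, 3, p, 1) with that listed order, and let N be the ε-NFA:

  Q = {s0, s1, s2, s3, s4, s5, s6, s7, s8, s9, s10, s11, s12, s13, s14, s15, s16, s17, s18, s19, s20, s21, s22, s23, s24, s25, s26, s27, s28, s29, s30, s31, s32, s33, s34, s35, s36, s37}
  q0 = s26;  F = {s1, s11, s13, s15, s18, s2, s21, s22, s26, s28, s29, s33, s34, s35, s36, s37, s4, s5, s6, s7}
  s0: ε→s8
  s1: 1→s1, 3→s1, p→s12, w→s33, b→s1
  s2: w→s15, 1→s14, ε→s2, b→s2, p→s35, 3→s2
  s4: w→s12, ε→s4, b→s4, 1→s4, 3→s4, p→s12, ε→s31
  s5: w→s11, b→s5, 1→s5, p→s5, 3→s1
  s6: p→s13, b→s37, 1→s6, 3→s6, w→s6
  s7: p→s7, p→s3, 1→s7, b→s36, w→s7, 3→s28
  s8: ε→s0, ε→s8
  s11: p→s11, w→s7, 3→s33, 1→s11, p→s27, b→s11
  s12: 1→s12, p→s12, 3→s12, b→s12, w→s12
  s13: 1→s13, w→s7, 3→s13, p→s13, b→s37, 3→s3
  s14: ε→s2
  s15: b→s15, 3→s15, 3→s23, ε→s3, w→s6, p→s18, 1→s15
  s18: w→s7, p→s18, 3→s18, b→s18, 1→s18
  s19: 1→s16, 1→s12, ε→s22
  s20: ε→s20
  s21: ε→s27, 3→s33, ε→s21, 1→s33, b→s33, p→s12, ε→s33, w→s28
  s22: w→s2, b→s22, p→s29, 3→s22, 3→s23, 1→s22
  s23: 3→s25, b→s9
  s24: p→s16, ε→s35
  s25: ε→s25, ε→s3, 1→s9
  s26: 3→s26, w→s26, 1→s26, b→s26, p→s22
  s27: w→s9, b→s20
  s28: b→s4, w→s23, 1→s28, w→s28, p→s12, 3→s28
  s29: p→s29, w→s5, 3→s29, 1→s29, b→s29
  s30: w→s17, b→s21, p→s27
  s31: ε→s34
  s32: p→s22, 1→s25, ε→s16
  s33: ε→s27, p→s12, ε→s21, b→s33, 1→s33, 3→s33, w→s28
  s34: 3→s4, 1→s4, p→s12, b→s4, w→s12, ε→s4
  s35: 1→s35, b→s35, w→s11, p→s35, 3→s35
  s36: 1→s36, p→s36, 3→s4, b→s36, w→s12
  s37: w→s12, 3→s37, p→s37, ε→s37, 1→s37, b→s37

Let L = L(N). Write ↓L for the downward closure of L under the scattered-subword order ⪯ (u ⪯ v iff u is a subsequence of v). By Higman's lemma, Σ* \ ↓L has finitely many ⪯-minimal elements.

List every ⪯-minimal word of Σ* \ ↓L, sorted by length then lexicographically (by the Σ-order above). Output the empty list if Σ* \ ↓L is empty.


A = [ppw3p, pwwwbw].

|Q|=38, |F|=20, |δ|=146 (22 ε).
min D↑ (19 st, q0=0, F={15}): 0:w→0,b→0,3→0,p→1,1→0 1:w→2,b→1,3→1,p→3,1→1 2:w→4,b→2,3→2,p→5,1→2 3:w→6,b→3,3→3,p→3,1→3 4:w→7,b→4,3→4,p→8,1→4 5:w→9,b→5,3→5,p→5,1→5 6:w→9,b→6,3→10,p→6,1→6 7:w→7,b→11,3→7,p→12,1→7 8:w→13,b→8,3→8,p→8,1→8 9:w→13,b→9,3→14,p→9,1→9 10:w→14,b→10,3→10,p→15,1→10 11:w→15,b→11,3→11,p→11,1→11 12:w→13,b→11,3→12,p→12,1→12 13:w→13,b→16,3→17,p→13,1→13 14:w→17,b→14,3→14,p→15,1→14 15:w→15,b→15,3→15,p→15,1→15 16:w→15,b→16,3→18,p→16,1→16 17:w→17,b→18,3→17,p→15,1→17 18:w→15,b→18,3→18,p→15,1→18 [Hopcroft].
'ppw3p': |S_i|=[29, 28, 23, 18, 14, 1] end={s12} — reject; 5/5 single-dels accept.
'pwwwbw': N↓-sim [29, 28, 26, 21, 14, 7, 1] end={s12} ∉↓L; 6/6 del acc.
2 minimals (antichain).


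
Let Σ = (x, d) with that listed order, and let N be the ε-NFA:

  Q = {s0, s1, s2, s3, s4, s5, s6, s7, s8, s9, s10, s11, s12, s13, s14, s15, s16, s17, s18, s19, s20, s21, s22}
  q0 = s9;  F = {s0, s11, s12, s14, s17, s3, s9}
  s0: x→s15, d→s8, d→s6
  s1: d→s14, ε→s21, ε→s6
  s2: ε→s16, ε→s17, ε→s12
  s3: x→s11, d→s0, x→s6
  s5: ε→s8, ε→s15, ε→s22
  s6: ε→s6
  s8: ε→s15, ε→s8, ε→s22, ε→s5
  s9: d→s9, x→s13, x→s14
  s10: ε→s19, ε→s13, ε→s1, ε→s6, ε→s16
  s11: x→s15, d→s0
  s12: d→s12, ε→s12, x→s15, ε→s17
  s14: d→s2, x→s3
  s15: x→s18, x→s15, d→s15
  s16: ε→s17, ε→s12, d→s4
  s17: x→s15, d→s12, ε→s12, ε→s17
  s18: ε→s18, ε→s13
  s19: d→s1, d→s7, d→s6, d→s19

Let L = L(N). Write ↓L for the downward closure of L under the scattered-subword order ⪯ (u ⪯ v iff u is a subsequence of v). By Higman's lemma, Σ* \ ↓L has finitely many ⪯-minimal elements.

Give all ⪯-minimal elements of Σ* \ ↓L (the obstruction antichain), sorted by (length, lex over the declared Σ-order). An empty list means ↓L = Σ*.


A = [xdx, xxxx, xxdd].

|Q|=23, |F|=7, |δ|=52 (26 ε).
min D↑ (7 st, q0=0, F={6}): 0:x→1,d→0 1:x→2,d→3 2:x→4,d→5 3:x→6,d→3 4:x→6,d→5 5:x→6,d→6 6:x→6,d→6 [Hopcroft].
'xdx': N↓-sim [17, 16, 13, 3] end={s13,s15,s18} ∉↓L; 3/3 deletions ∈↓L.
'xxxx': |S_i|=[17, 16, 10, 9, 3] end={s13,s15,s18} — reject; 4/4 del acc.
'xxdd': N↓-sim [17, 16, 10, 8, 7] end={s13,s15,s18,s22,s5,s6,s8} ∉↓L; 4/4 single-dels accept.
3 minimals (antichain).


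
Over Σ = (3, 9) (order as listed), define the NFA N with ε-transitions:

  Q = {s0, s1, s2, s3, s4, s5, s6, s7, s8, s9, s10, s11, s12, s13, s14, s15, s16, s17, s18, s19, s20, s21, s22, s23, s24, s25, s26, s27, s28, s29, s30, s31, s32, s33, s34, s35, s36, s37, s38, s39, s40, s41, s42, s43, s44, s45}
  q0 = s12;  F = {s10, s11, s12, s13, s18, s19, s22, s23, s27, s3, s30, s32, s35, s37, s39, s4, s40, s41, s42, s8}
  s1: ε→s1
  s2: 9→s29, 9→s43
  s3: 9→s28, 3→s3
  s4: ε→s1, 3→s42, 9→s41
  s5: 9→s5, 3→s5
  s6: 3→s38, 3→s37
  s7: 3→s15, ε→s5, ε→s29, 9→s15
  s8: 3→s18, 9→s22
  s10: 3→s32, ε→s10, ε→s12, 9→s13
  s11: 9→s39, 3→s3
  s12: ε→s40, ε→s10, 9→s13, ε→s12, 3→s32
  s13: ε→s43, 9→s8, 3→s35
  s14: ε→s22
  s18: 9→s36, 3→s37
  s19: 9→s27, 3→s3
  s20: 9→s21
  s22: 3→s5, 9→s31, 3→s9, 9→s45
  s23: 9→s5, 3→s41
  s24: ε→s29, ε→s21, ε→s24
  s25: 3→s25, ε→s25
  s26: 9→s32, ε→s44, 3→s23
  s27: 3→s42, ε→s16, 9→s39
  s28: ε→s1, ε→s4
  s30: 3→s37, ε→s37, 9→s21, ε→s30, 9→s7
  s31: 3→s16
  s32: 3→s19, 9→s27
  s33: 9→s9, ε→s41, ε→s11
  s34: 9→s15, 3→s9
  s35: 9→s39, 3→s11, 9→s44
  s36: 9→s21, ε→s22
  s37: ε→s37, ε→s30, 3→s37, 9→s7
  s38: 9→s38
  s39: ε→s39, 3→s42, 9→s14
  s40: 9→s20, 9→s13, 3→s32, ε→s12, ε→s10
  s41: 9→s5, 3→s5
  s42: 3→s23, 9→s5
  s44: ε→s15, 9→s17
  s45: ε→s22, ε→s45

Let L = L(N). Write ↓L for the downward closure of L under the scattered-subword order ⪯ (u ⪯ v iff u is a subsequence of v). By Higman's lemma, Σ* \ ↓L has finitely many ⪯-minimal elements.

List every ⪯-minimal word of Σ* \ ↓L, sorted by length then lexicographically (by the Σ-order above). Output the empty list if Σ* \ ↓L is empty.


A = [3939, 9993, 99339, 333993, 333999, 393333].

|Q|=46, |F|=20, |δ|=96 (32 ε).
min D↑ (18 st, q0=0, F={15}): 0:3→1,9→2 1:3→3,9→4 2:3→5,9→6 3:3→7,9→4 4:3→8,9→9 5:3→10,9→9 6:3→11,9→12 7:3→7,9→13 8:3→14,9→15 9:3→8,9→12 10:3→7,9→9 11:3→16,9→12 12:3→15,9→12 13:3→8,9→17 14:3→17,9→15 15:3→15,9→15 16:3→16,9→15 17:3→15,9→15 [Hopcroft].
'3939': |S_i|=[37, 30, 22, 7, 1] end={s5} rej; 4/4 single-dels accept.
'9993': N↓-sim [37, 32, 25, 14, 4] end={s15,s16,s5,s9} ∉↓L; 4/4 single-dels accept.
'99339': N↓-sim [37, 32, 25, 17, 11, 5] end={s15,s21,s29,s5,s7} ∉↓L; 5/5 single-dels accept.
'333993': run [37, 30, 24, 16, 11, 3, 1] end={s5} — reject; 6/6 deletions ∈↓L.
'333999': N↓-sim [37, 30, 24, 16, 11, 3, 1] end={s5} — reject; 6/6 del acc.
'393333': run [37, 30, 22, 7, 3, 2, 1] end={s5} rej; 6/6 deletions ∈↓L.
6 words, ⪯-incomp.


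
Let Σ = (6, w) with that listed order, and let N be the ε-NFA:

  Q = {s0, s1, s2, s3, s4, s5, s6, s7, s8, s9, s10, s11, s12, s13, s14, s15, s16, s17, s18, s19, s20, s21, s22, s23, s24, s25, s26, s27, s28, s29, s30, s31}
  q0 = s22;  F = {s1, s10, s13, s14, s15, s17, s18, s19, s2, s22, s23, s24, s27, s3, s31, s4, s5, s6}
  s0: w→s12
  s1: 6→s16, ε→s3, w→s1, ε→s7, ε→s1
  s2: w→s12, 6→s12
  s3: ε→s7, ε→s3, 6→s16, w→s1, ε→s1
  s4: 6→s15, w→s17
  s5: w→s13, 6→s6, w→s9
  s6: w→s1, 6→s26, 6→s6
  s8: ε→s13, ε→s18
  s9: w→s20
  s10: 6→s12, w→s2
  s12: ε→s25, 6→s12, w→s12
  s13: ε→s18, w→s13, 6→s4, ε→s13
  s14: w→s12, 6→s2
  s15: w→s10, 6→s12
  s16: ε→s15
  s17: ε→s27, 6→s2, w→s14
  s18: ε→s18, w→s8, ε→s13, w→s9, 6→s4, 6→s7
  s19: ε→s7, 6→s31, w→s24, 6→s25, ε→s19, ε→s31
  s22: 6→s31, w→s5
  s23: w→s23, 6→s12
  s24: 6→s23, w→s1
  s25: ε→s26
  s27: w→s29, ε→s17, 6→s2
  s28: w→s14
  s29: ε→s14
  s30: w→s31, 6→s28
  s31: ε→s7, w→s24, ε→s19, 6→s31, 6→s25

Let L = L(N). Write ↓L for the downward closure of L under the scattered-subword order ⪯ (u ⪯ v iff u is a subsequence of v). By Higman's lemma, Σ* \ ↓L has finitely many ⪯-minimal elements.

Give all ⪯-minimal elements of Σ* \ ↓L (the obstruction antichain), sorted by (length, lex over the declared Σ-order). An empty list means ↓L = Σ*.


Antichain: [6w66, ww666, ww6w6w, ww6www].

|Q|=32, |F|=18, |δ|=72 (23 ε).
min D↑ (15 st, q0=0, F={9}): 0:6→1,w→2 1:6→1,w→3 2:6→4,w→5 3:6→6,w→7 4:6→4,w→7 5:6→8,w→5 6:6→9,w→6 7:6→10,w→7 8:6→10,w→11 9:6→9,w→9 10:6→9,w→12 11:6→13,w→14 12:6→9,w→13 13:6→9,w→9 14:6→13,w→9 [Hopcroft].
'6w66': run [27, 20, 16, 8, 3] end={s12,s25,s26} — reject; 4/4 single-dels accept.
'ww666': |S_i|=[27, 24, 21, 13, 6, 3] end={s12,s25,s26} — reject; 5/5 single-dels accept.
'ww6w6w': run [27, 24, 21, 13, 9, 4, 3] end={s12,s25,s26} — reject; 6/6 single-dels accept.
'ww6www': run [27, 24, 21, 13, 9, 6, 3] end={s12,s25,s26} — reject; 6/6 single-dels accept.
4 obstructions.


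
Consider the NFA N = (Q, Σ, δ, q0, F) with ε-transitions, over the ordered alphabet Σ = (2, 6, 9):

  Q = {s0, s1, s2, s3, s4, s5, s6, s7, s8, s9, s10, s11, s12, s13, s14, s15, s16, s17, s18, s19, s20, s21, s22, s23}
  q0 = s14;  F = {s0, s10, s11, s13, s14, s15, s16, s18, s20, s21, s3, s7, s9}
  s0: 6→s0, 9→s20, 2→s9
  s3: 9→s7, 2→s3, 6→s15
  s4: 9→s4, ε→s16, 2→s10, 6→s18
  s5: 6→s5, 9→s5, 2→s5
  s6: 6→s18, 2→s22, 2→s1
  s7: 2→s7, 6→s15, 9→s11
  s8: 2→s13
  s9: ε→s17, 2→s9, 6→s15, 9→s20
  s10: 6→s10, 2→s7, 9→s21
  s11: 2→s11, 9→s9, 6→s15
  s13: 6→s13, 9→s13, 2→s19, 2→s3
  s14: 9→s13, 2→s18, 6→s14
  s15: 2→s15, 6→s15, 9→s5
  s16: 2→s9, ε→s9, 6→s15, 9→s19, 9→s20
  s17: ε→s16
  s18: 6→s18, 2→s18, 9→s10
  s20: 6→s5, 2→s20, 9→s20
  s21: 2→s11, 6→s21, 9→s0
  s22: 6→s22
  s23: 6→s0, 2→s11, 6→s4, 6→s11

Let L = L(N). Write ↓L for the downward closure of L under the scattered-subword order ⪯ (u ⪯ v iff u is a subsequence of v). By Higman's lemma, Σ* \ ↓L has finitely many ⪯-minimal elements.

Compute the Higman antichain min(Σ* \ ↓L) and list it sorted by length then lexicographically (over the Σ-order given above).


A = [9269, 299996].

|Q|=24, |F|=13, |δ|=60 (4 ε).
min D↑ (13 st, q0=0, F={10}): 0:2→1,6→0,9→2 1:2→1,6→1,9→3 2:2→4,6→2,9→2 3:2→5,6→3,9→6 4:2→4,6→7,9→5 5:2→5,6→7,9→8 6:2→8,6→6,9→9 7:2→7,6→7,9→10 8:2→8,6→7,9→11 9:2→11,6→9,9→12 10:2→10,6→10,9→10 11:2→11,6→7,9→12 12:2→12,6→10,9→12 (ε-aug+det+¬).
'9269': N↓-sim [16, 14, 10, 2, 1] end={s5} — reject; 4/4 single-dels accept.
'299996': N↓-sim [16, 14, 12, 10, 8, 3, 1] end={s5} ∉↓L; 6/6 deletions ∈↓L.
2 obstructions.


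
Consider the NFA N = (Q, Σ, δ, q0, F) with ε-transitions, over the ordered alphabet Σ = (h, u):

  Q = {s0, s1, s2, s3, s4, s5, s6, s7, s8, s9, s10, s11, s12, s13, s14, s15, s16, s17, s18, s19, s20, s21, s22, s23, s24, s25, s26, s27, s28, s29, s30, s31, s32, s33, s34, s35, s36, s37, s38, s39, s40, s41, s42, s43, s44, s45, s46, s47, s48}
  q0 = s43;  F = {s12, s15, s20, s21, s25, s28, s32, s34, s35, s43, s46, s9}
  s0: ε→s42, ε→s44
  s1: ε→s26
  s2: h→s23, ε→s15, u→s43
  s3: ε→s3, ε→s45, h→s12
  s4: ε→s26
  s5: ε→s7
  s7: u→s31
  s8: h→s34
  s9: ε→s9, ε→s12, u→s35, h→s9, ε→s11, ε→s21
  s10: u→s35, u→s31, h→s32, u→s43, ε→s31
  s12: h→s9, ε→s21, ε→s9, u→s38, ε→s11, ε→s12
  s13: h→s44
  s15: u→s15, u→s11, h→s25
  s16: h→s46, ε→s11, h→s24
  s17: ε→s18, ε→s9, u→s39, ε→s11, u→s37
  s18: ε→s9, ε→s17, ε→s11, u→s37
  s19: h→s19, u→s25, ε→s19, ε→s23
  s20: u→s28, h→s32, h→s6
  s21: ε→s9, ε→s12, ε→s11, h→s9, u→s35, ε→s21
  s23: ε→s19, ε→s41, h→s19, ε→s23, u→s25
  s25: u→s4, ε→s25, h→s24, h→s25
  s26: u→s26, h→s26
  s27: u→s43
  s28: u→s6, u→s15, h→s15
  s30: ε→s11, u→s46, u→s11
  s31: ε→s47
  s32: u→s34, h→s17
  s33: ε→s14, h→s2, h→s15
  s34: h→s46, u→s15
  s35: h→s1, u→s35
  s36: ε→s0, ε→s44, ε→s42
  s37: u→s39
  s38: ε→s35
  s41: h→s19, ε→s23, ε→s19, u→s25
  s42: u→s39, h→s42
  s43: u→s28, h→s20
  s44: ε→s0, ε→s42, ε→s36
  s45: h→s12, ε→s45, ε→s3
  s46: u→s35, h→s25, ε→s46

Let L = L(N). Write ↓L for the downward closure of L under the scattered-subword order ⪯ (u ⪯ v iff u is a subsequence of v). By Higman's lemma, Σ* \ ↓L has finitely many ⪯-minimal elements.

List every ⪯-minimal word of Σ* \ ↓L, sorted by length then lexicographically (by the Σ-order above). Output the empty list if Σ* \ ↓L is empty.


Antichain: [uhhu, uuhu, hhhuh].

|Q|=49, |F|=12, |δ|=109 (49 ε).
min D↑ (11 st, q0=0, F={10}): 0:h→1,u→2 1:h→3,u→2 2:h→4,u→4 3:h→5,u→6 4:h→7,u→4 5:h→5,u→8 6:h→9,u→4 7:h→7,u→10 8:h→10,u→8 9:h→7,u→8 10:h→10,u→10.
'uhhu': |S_i|=[23, 15, 9, 5, 2] end={s26,s4} ∉↓L; 4/4 deletions ∈↓L.
'uuhu': N↓-sim [23, 15, 10, 5, 2] end={s26,s4} ∉↓L; 4/4 single-dels accept.
'hhhuh': N↓-sim [23, 22, 20, 16, 7, 2] end={s1,s26} — reject; 5/5 deletions ∈↓L.
3 minimals (antichain).


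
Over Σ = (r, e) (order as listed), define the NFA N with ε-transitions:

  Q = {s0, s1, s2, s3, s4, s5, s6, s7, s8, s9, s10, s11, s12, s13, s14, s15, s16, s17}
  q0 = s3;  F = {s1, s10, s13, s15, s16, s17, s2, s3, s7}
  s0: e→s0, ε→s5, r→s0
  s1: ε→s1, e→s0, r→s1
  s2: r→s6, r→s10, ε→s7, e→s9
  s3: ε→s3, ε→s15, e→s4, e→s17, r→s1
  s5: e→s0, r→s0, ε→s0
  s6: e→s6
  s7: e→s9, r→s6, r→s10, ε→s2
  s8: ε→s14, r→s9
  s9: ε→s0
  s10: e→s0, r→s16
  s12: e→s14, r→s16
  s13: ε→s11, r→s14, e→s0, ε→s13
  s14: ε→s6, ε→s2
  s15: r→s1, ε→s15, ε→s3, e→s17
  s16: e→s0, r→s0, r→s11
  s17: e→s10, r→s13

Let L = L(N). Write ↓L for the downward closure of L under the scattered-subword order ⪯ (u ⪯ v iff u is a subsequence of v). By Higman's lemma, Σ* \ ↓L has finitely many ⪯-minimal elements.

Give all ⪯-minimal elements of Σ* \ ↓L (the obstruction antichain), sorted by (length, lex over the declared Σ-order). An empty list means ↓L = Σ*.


Antichain: [re, eee, eerr, errrrr].

|Q|=18, |F|=9, |δ|=45 (15 ε).
min D↑ (8 st, q0=0, F={3}): 0:r→1,e→2 1:r→1,e→3 2:r→4,e→5 3:r→3,e→3 4:r→6,e→3 5:r→7,e→3 6:r→5,e→3 7:r→3,e→3.
're': |S_i|=[16, 12, 4] end={s0,s5,s6,s9} ∉↓L; 2/2 del acc.
'eee': N↓-sim [16, 13, 7, 3] end={s0,s5,s6} ∉↓L; 3/3 single-dels accept.
'eerr': run [16, 13, 7, 4, 3] end={s0,s11,s5} rej; 4/4 del acc.
'errrrr': |S_i|=[16, 13, 11, 10, 6, 4, 3] end={s0,s11,s5} ∉↓L; 6/6 single-dels accept.
4 obstructions.


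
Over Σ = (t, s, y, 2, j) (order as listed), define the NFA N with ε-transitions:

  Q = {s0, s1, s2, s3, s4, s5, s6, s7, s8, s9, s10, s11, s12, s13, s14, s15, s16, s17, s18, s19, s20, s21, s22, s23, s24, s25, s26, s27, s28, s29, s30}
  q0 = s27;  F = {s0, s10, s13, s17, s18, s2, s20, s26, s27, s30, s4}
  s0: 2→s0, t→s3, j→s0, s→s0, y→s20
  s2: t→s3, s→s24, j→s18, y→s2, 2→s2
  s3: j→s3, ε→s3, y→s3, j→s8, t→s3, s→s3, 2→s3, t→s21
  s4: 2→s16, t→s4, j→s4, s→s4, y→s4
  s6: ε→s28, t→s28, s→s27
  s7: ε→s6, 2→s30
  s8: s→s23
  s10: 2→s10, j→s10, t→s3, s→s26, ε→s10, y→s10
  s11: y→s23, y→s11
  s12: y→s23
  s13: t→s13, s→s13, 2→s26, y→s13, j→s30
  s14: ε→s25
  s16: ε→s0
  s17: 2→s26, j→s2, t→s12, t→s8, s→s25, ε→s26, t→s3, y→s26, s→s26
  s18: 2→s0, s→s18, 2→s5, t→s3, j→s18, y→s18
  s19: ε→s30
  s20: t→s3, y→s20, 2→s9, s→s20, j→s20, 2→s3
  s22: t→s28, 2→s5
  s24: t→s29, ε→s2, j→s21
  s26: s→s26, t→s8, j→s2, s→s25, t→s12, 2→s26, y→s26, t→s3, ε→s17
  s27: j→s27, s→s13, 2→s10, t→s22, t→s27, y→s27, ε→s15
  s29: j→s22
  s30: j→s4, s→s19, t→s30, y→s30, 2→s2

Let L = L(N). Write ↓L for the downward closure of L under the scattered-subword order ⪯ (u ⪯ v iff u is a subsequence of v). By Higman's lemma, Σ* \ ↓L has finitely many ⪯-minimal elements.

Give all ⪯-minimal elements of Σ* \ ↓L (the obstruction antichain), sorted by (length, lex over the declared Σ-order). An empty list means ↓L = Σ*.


|Q|=31, |F|=11, |δ|=94 (11 ε).
min D↑ (11 st, q0=0, F={5}): 0:t→0,s→1,y→0,2→2,j→0 1:t→1,s→1,y→1,2→3,j→4 2:t→5,s→3,y→2,2→2,j→2 3:t→5,s→3,y→3,2→3,j→6 4:t→4,s→4,y→4,2→6,j→7 5:t→5,s→5,y→5,2→5,j→5 6:t→5,s→6,y→6,2→6,j→8 7:t→7,s→7,y→7,2→9,j→7 8:t→5,s→8,y→8,2→9,j→8 9:t→5,s→9,y→10,2→9,j→9 10:t→5,s→10,y→10,2→5,j→10 [Hopcroft].
'2t': N↓-sim [26, 20, 9] end={s12,s21,s22,s23,s28,s29,s3,s5,s8} rej; 2/2 del acc.
'sjj2y2': |S_i|=[26, 23, 18, 13, 9, 6, 5] end={s21,s23,s3,s8,s9} ∉↓L; 6/6 deletions ∈↓L.
2 minimals (antichain).

Antichain: [2t, sjj2y2].


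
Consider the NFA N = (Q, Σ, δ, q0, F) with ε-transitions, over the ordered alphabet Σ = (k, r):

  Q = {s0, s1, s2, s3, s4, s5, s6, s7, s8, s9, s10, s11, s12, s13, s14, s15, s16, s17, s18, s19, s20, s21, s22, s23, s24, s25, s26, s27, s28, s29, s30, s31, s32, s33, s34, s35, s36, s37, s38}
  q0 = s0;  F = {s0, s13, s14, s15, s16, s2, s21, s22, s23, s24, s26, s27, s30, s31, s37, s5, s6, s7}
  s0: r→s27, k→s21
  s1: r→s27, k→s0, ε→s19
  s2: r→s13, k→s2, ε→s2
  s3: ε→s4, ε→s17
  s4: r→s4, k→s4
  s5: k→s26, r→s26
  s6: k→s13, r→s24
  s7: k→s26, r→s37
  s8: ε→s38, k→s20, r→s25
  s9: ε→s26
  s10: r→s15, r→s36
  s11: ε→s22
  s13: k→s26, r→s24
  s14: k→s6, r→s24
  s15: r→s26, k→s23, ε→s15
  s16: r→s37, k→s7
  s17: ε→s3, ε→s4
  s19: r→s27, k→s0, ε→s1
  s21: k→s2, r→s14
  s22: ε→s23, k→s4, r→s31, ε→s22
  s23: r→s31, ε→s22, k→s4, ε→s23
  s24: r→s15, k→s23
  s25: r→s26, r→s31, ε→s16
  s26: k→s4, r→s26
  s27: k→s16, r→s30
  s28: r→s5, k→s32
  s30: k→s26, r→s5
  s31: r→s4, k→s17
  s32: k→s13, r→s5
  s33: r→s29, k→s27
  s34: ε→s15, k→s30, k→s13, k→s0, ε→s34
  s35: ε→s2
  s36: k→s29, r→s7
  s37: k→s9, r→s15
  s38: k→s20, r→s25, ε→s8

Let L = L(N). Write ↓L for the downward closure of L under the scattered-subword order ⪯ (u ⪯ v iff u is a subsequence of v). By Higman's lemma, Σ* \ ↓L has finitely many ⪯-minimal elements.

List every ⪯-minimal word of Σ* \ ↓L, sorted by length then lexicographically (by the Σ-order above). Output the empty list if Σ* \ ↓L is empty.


A = [rrkk, kkrkk, rkkkk, rrrrk, krrkrr].

|Q|=39, |F|=18, |δ|=81 (20 ε).
min D↑ (18 st, q0=0, F={16}): 0:k→1,r→2 1:k→3,r→4 2:k→5,r→6 3:k→3,r→7 4:k→8,r→9 5:k→10,r→11 6:k→12,r→13 7:k→12,r→9 8:k→7,r→9 9:k→14,r→15 10:k→12,r→11 11:k→12,r→15 12:k→16,r→12 13:k→12,r→12 14:k→16,r→17 15:k→14,r→12 16:k→16,r→16 17:k→16,r→16.
'rrkk': |S_i|=[22, 19, 13, 8, 3] end={s17,s3,s4} rej; 4/4 deletions ∈↓L.
'kkrkk': |S_i|=[22, 18, 15, 12, 8, 3] end={s17,s3,s4} ∉↓L; 5/5 single-dels accept.
'rkkkk': N↓-sim [22, 19, 15, 13, 8, 3] end={s17,s3,s4} ∉↓L; 5/5 single-dels accept.
'rrrrk': N↓-sim [22, 19, 13, 9, 5, 3] end={s17,s3,s4} rej; 5/5 single-dels accept.
'krrkrr': run [22, 18, 14, 9, 6, 4, 1] end={s4} ∉↓L; 6/6 del acc.
5 obstructions.


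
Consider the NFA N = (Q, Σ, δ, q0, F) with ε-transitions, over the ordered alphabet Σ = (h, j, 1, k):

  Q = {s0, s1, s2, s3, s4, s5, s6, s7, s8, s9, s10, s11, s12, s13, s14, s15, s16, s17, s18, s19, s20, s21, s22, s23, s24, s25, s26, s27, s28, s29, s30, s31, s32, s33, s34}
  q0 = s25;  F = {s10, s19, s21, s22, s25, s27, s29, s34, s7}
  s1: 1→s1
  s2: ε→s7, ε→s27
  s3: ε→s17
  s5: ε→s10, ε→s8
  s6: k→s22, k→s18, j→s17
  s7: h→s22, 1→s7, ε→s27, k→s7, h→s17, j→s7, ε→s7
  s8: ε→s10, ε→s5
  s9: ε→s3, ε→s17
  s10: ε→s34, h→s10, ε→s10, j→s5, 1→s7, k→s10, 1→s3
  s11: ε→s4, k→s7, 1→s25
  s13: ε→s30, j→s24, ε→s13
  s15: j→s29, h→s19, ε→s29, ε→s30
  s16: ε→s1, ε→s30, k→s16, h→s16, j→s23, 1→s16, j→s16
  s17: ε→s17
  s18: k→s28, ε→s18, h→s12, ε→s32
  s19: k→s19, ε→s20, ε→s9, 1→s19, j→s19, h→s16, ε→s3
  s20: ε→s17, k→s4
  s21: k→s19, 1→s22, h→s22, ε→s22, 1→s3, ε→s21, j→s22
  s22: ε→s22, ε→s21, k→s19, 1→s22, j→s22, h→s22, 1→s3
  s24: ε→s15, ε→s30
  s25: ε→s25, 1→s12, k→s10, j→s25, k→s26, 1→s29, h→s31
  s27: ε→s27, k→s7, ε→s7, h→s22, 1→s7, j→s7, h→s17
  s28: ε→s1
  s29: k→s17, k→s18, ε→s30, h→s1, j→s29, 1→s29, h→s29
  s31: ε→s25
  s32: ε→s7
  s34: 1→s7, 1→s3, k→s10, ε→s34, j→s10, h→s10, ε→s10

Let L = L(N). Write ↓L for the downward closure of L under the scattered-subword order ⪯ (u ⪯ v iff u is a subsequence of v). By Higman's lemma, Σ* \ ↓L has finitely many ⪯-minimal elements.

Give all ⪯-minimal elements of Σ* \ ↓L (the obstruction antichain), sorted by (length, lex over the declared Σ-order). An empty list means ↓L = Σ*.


|Q|=35, |F|=9, |δ|=105 (42 ε).
min D↑ (7 st, q0=0, F={6}): 0:h→0,j→0,1→1,k→2 1:h→1,j→1,1→1,k→3 2:h→2,j→2,1→3,k→2 3:h→4,j→3,1→3,k→3 4:h→4,j→4,1→4,k→5 5:h→6,j→5,1→5,k→5 6:h→6,j→6,1→6,k→6.
'1khkh': |S_i|=[26, 19, 18, 13, 10, 4] end={s1,s16,s23,s30} rej; 5/5 del acc.
'k1hkh': N↓-sim [26, 23, 14, 12, 10, 4] end={s1,s16,s23,s30} ∉↓L; 5/5 del acc.
2 words, ⪯-incomp.

A = [1khkh, k1hkh].


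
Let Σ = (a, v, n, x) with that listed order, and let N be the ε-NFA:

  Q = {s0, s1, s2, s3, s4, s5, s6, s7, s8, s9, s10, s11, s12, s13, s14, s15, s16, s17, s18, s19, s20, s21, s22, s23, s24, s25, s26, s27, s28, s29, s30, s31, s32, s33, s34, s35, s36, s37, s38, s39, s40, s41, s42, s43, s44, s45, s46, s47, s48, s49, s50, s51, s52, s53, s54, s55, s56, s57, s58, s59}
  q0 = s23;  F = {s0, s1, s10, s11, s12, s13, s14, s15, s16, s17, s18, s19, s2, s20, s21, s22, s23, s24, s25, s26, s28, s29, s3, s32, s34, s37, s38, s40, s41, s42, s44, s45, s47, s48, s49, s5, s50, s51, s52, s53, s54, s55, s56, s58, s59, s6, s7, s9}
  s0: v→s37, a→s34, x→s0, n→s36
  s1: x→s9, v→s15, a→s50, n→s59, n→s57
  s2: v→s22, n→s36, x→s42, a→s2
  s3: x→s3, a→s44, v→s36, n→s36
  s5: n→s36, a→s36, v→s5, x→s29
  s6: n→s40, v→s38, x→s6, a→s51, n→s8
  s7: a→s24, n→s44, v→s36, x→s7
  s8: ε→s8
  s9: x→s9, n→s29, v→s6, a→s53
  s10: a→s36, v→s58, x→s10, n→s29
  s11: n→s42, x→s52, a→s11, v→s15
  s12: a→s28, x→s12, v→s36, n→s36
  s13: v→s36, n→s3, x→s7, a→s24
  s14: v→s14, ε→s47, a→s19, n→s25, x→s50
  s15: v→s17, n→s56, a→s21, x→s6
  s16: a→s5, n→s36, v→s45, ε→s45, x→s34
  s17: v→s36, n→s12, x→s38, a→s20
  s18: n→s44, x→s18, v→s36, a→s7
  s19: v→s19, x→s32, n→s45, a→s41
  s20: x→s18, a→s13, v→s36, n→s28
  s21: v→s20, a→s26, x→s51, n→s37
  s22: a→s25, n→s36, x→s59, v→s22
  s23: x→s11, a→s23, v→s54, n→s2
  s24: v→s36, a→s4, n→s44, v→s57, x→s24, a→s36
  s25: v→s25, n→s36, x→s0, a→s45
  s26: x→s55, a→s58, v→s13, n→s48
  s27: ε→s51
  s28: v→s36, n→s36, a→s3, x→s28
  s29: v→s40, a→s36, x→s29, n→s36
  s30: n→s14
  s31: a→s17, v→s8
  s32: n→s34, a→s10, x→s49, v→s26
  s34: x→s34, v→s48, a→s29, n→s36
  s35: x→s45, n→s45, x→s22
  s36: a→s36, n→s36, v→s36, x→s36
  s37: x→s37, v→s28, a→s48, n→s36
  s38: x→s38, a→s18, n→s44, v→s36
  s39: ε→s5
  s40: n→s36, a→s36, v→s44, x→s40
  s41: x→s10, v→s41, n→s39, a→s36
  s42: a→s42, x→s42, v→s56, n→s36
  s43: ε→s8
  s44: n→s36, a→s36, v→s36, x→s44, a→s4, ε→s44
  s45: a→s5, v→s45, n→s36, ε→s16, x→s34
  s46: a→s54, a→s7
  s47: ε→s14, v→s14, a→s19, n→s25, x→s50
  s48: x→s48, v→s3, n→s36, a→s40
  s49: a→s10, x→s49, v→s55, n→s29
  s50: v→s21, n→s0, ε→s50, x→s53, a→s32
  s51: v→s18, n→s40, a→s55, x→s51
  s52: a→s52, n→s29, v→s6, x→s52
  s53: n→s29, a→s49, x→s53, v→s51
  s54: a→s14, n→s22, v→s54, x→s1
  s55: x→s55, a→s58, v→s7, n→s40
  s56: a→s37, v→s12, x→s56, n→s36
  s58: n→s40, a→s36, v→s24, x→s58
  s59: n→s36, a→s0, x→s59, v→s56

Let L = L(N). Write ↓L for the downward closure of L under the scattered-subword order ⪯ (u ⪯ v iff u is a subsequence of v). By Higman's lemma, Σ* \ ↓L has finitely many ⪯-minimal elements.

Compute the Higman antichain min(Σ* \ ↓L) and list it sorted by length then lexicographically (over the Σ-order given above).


min(Σ*\↓L) = [nn, xvvv, xxna, vaaaa].

|Q|=60, |F|=48, |δ|=219 (10 ε).
min D↑ (47 st, q0=0, F={7}): 0:a→0,v→1,n→2,x→3 1:a→4,v→1,n→5,x→6 2:a→2,v→5,n→7,x→8 3:a→3,v→9,n→8,x→10 4:a→11,v→4,n→12,x→13 5:a→12,v→5,n→7,x→14 6:a→13,v→9,n→14,x→15 7:a→7,v→7,n→7,x→7 8:a→8,v→16,n→7,x→8 9:a→17,v→18,n→16,x→19 10:a→10,v→19,n→20,x→10 11:a→21,v→11,n→22,x→23 12:a→22,v→12,n→7,x→24 13:a→23,v→17,n→24,x→25 14:a→24,v→16,n→7,x→14 15:a→25,v→19,n→20,x→15 16:a→26,v→27,n→7,x→16 17:a→28,v→29,n→26,x→30 18:a→29,v→7,n→27,x→31 19:a→30,v→31,n→32,x→19 20:a→7,v→32,n→7,x→20 21:a→7,v→21,n→33,x→34 22:a→33,v→22,n→7,x→35 23:a→34,v→28,n→35,x→36 24:a→35,v→26,n→7,x→24 25:a→36,v→30,n→20,x→25 26:a→37,v→38,n→7,x→26 27:a→38,v→7,n→7,x→27 28:a→39,v→40,n→37,x→41 29:a→40,v→7,n→38,x→42 30:a→41,v→42,n→32,x→30 31:a→42,v→7,n→43,x→31 32:a→7,v→43,n→7,x→32 33:a→7,v→33,n→7,x→20 34:a→7,v→39,n→20,x→34 35:a→20,v→37,n→7,x→35 36:a→34,v→41,n→20,x→36 37:a→32,v→44,n→7,x→37 38:a→44,v→7,n→7,x→38 39:a→7,v→45,n→32,x→39 40:a→45,v→7,n→44,x→46 41:a→39,v→46,n→32,x→41 42:a→46,v→7,n→43,x→42 43:a→7,v→7,n→7,x→43 44:a→43,v→7,n→7,x→44 45:a→7,v→7,n→43,x→45 46:a→45,v→7,n→43,x→46 [Hopcroft].
'nn': N↓-sim [53, 24, 1] end={s36} rej; 2/2 del acc.
'xvvv': run [53, 40, 26, 14, 2] end={s36,s57} — reject; 4/4 deletions ∈↓L.
'xxna': N↓-sim [53, 40, 30, 6, 2] end={s36,s4} ∉↓L; 4/4 single-dels accept.
'vaaaa': |S_i|=[53, 48, 36, 24, 12, 2] end={s36,s4} rej; 5/5 single-dels accept.
4 words, ⪯-incomp.
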